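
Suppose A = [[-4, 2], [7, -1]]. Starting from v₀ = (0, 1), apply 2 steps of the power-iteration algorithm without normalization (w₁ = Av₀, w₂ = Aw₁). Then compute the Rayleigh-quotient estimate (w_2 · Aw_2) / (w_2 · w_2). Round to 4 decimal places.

w1 = Av₀ = (2, -1)
w2 = Aw1 = (-10, 15)
Aw2 = (70, -85)
w2·Aw2 = (-10)·70 + 15·(-85) = -1975; w2·w2 = (-10)·(-10) + 15·15 = 325
λ ≈ -1975/325 = -6.0769

-6.0769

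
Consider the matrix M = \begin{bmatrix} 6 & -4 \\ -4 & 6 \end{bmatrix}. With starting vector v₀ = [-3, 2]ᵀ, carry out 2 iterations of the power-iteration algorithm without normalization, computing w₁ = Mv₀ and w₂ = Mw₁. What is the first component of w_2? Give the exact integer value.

w1 = Mv₀ = (-26, 24)
w2 = Mw1 = (-252, 248)
The requested component of w2 is -252.

-252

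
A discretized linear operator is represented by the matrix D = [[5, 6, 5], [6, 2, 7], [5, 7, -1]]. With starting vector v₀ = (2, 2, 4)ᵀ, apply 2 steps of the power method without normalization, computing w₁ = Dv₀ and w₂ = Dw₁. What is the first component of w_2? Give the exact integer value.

w1 = Dv₀ = (5·2 + 6·2 + 5·4; 6·2 + 2·2 + 7·4; 5·2 + 7·2 + (-1)·4) = (42, 44, 20)
w2 = Dw1 = (5·42 + 6·44 + 5·20; 6·42 + 2·44 + 7·20; 5·42 + 7·44 + (-1)·20) = (574, 480, 498)
The requested component of w2 is 574.

574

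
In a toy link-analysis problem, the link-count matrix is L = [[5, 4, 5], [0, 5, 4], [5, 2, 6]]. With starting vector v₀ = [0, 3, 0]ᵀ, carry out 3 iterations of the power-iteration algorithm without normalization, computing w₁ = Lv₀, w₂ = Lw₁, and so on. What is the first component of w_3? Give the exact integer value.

1776

w1 = Lv₀ = (12, 15, 6)
w2 = Lw1 = (150, 99, 126)
w3 = Lw2 = (1776, 999, 1704)
The requested component of w3 is 1776.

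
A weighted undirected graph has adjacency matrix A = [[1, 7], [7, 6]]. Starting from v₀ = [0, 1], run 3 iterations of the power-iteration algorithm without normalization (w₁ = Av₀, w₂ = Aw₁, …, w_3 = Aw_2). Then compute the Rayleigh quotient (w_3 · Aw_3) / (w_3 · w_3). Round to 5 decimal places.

λ ≈ 10.91705

w1 = Av₀ = (7, 6)
w2 = Aw1 = (49, 85)
w3 = Aw2 = (644, 853)
Aw3 = (6615, 9626)
w3·Aw3 = 644·6615 + 853·9626 = 12471038; w3·w3 = 644·644 + 853·853 = 1142345
λ ≈ 12471038/1142345 = 10.91705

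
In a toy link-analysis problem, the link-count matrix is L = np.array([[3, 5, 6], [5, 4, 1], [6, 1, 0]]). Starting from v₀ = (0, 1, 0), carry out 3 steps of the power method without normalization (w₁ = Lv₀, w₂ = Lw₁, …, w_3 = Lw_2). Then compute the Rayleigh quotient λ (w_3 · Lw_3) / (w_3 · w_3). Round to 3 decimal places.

λ ≈ 10.808

w1 = Lv₀ = (5, 4, 1)
w2 = Lw1 = (41, 42, 34)
w3 = Lw2 = (537, 407, 288)
Lw3 = (5374, 4601, 3629)
w3·Lw3 = 537·5374 + 407·4601 + 288·3629 = 5803597; w3·w3 = 537·537 + 407·407 + 288·288 = 536962
λ ≈ 5803597/536962 = 10.808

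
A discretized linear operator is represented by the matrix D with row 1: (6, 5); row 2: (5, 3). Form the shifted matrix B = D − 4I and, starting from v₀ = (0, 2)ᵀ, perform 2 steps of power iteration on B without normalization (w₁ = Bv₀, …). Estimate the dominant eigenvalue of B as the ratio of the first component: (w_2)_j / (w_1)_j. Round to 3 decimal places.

B = D − 4I has rows (2, 5); (5, -1)
w1 = Bv₀ = (2·0 + 5·2; 5·0 + (-1)·2) = (10, -2)
w2 = Bw1 = (2·10 + 5·(-2); 5·10 + (-1)·(-2)) = (10, 52)
Ratio: 10/10 = 1.000

μ ≈ 1.000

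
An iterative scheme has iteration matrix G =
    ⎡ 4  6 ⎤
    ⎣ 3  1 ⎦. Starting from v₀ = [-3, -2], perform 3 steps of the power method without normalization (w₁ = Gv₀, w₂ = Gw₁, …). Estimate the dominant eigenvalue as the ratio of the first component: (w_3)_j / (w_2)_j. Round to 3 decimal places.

7.074

w1 = Gv₀ = (4·(-3) + 6·(-2); 3·(-3) + 1·(-2)) = (-24, -11)
w2 = Gw1 = (4·(-24) + 6·(-11); 3·(-24) + 1·(-11)) = (-162, -83)
w3 = Gw2 = (-1146, -569)
Ratio at component: -1146 / -162 = 7.074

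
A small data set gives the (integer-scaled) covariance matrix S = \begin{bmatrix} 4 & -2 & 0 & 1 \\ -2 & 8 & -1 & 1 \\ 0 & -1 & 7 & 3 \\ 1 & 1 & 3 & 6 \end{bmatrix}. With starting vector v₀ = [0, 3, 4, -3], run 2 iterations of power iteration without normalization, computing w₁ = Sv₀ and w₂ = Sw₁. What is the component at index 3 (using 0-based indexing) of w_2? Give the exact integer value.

38

w1 = Sv₀ = (4·0 + (-2)·3 + 0·4 + 1·(-3); (-2)·0 + 8·3 + (-1)·4 + 1·(-3); 0·0 + (-1)·3 + 7·4 + 3·(-3); 1·0 + 1·3 + 3·4 + 6·(-3)) = (-9, 17, 16, -3)
w2 = Sw1 = (4·(-9) + (-2)·17 + 0·16 + 1·(-3); (-2)·(-9) + 8·17 + (-1)·16 + 1·(-3); 0·(-9) + (-1)·17 + 7·16 + 3·(-3); 1·(-9) + 1·17 + 3·16 + 6·(-3)) = (-73, 135, 86, 38)
The requested component of w2 is 38.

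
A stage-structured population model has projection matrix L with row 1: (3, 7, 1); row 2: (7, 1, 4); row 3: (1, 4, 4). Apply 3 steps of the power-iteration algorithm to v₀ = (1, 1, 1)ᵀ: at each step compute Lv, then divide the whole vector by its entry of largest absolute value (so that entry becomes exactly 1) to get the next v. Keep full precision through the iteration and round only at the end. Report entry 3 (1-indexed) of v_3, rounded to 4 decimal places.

0.7253

Lv0 = (11.00000, 12.00000, 9.00000); divide by 12.00000 → v1 = (0.91667, 1.00000, 0.75000)
Lv1 = (10.50000, 10.41667, 7.91667); divide by 10.50000 → v2 = (1.00000, 0.99206, 0.75397)
Lv2 = (10.69841, 11.00794, 7.98413); divide by 11.00794 → v3 = (0.97188, 1.00000, 0.72531)
Requested entry of v3: 1006/1387 = 0.7253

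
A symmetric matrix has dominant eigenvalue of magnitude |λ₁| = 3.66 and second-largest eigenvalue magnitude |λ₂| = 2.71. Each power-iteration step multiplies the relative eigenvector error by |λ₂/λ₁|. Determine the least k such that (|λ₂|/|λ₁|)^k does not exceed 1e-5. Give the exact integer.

39

|λ₂/λ₁| = 2.71/3.66 = 0.74044
Need k ≥ ln(1e-5) / ln(0.74044) = -11.5129 / -0.3005 ≈ 38.311
Smallest integer k satisfying the bound: 39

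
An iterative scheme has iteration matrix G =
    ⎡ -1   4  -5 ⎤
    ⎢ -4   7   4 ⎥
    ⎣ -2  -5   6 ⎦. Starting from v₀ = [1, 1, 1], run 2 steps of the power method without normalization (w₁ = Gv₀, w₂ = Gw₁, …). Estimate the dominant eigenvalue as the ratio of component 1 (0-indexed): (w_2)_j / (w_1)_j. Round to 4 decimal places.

λ ≈ 7.5714

w1 = Gv₀ = (-2, 7, -1)
w2 = Gw1 = (35, 53, -37)
Ratio at component: 53 / 7 = 7.5714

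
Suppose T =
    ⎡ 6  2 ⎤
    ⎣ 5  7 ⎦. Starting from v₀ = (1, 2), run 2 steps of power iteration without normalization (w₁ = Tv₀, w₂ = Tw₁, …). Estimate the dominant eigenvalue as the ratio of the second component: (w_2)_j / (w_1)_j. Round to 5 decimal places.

9.63158

w1 = Tv₀ = (10, 19)
w2 = Tw1 = (98, 183)
Ratio at component: 183 / 19 = 9.63158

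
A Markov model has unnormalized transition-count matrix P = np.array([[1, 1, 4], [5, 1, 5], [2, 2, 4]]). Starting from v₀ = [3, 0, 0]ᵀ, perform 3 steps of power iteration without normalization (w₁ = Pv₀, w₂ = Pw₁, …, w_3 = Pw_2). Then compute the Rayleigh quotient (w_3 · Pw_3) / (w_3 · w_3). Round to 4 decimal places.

w1 = Pv₀ = (1·3 + 1·0 + 4·0; 5·3 + 1·0 + 5·0; 2·3 + 2·0 + 4·0) = (3, 15, 6)
w2 = Pw1 = (1·3 + 1·15 + 4·6; 5·3 + 1·15 + 5·6; 2·3 + 2·15 + 4·6) = (42, 60, 60)
w3 = Pw2 = (342, 570, 444)
Pw3 = (2688, 4500, 3600)
w3·Pw3 = 342·2688 + 570·4500 + 444·3600 = 5082696; w3·w3 = 342·342 + 570·570 + 444·444 = 639000
λ ≈ 5082696/639000 = 7.9541

7.9541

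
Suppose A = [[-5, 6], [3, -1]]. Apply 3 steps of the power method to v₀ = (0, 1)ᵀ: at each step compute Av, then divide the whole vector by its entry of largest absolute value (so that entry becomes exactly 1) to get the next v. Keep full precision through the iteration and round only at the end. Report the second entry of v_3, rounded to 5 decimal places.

-0.43197

Av0 = (6.000000, -1.000000); divide by 6.000000 → v1 = (1.000000, -0.166667)
Av1 = (-6.000000, 3.166667); divide by -6.000000 → v2 = (1.000000, -0.527778)
Av2 = (-8.166667, 3.527778); divide by -8.166667 → v3 = (1.000000, -0.431973)
Requested entry of v3: -127/294 = -0.43197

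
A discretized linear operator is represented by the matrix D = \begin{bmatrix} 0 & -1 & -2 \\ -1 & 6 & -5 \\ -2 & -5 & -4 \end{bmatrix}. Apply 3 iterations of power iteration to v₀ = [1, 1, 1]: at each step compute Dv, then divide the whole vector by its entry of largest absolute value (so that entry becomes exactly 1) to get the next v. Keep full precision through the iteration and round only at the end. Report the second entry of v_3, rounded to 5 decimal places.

-0.14232

Dv0 = (-3.000000, 0.000000, -11.000000); divide by -11.000000 → v1 = (0.272727, 0.000000, 1.000000)
Dv1 = (-2.000000, -5.272727, -4.545455); divide by -5.272727 → v2 = (0.379310, 1.000000, 0.862069)
Dv2 = (-2.724138, 1.310345, -9.206897); divide by -9.206897 → v3 = (0.295880, -0.142322, 1.000000)
Requested entry of v3: 76/-534 = -0.14232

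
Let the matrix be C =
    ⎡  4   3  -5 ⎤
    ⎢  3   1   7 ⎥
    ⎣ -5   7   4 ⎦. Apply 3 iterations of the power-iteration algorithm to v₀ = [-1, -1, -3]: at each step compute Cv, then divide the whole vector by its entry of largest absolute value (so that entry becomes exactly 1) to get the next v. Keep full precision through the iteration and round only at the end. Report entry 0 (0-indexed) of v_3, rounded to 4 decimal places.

-0.6089

Cv0 = (8.00000, -25.00000, -14.00000); divide by -25.00000 → v1 = (-0.32000, 1.00000, 0.56000)
Cv1 = (-1.08000, 3.96000, 10.84000); divide by 10.84000 → v2 = (-0.09963, 0.36531, 1.00000)
Cv2 = (-4.30258, 7.06642, 7.05535); divide by 7.06642 → v3 = (-0.60888, 1.00000, 0.99843)
Requested entry of v3: 1166/-1915 = -0.6089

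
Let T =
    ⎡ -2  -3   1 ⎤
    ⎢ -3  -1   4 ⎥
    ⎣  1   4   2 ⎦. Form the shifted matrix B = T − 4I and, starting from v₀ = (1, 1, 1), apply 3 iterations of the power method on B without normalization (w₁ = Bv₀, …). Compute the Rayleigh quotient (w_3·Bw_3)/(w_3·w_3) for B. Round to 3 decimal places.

-10.057

B = T − 4I has rows (-6, -3, 1); (-3, -5, 4); (1, 4, -2)
w1 = Bv₀ = ((-6)·1 + (-3)·1 + 1·1; (-3)·1 + (-5)·1 + 4·1; 1·1 + 4·1 + (-2)·1) = (-8, -4, 3)
w2 = Bw1 = ((-6)·(-8) + (-3)·(-4) + 1·3; (-3)·(-8) + (-5)·(-4) + 4·3; 1·(-8) + 4·(-4) + (-2)·3) = (63, 56, -30)
w3 = Bw2 = (-576, -589, 347)
Bw3 = (5570, 6061, -3626)
w3·Bw3 = -8036471; w3·w3 = 799106; μ ≈ -8036471/799106 = -10.057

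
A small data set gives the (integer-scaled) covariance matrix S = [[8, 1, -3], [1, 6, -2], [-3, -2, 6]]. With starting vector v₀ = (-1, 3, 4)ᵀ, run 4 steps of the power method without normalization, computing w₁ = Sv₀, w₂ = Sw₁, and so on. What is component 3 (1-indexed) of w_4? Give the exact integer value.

w1 = Sv₀ = (8·(-1) + 1·3 + (-3)·4; 1·(-1) + 6·3 + (-2)·4; (-3)·(-1) + (-2)·3 + 6·4) = (-17, 9, 21)
w2 = Sw1 = (8·(-17) + 1·9 + (-3)·21; 1·(-17) + 6·9 + (-2)·21; (-3)·(-17) + (-2)·9 + 6·21) = (-190, -5, 159)
w3 = Sw2 = (-2002, -538, 1534)
w4 = Sw3 = (-21156, -8298, 16286)
The requested component of w4 is 16286.

16286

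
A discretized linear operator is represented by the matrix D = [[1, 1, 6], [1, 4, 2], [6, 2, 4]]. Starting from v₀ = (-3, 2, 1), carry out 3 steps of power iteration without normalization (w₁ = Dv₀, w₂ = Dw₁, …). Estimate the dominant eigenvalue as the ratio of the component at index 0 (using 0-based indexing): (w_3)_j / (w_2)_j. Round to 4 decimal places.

λ ≈ 0.2292

w1 = Dv₀ = (5, 7, -10)
w2 = Dw1 = (-48, 13, 4)
w3 = Dw2 = (-11, 12, -246)
Ratio at component: -11 / -48 = 0.2292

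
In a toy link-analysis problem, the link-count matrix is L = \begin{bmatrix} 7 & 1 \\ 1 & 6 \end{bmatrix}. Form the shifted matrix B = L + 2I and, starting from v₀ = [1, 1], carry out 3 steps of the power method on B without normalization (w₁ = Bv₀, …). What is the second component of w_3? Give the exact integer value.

B = L + 2I has rows (9, 1); (1, 8)
w1 = Bv₀ = (9·1 + 1·1; 1·1 + 8·1) = (10, 9)
w2 = Bw1 = (9·10 + 1·9; 1·10 + 8·9) = (99, 82)
w3 = Bw2 = (973, 755)
Requested component of w3: 755

755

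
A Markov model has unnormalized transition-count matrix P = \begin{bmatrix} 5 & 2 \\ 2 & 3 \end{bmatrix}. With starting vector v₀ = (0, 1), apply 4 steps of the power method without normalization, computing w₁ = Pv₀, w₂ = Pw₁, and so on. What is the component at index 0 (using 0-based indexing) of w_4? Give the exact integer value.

w1 = Pv₀ = (5·0 + 2·1; 2·0 + 3·1) = (2, 3)
w2 = Pw1 = (5·2 + 2·3; 2·2 + 3·3) = (16, 13)
w3 = Pw2 = (106, 71)
w4 = Pw3 = (672, 425)
The requested component of w4 is 672.

672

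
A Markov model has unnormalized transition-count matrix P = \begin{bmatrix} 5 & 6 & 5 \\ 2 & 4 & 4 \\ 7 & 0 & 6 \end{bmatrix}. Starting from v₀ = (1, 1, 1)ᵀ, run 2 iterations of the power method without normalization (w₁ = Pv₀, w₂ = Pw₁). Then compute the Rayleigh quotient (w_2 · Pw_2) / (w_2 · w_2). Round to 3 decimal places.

λ ≈ 13.403

w1 = Pv₀ = (16, 10, 13)
w2 = Pw1 = (205, 124, 190)
Pw2 = (2719, 1666, 2575)
w2·Pw2 = 205·2719 + 124·1666 + 190·2575 = 1253229; w2·w2 = 205·205 + 124·124 + 190·190 = 93501
λ ≈ 1253229/93501 = 13.403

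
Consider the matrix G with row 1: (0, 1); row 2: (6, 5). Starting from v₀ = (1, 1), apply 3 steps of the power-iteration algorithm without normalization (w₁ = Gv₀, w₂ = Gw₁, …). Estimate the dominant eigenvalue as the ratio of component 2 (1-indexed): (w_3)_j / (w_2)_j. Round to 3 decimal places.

λ ≈ 6.082

w1 = Gv₀ = (0·1 + 1·1; 6·1 + 5·1) = (1, 11)
w2 = Gw1 = (0·1 + 1·11; 6·1 + 5·11) = (11, 61)
w3 = Gw2 = (61, 371)
Ratio at component: 371 / 61 = 6.082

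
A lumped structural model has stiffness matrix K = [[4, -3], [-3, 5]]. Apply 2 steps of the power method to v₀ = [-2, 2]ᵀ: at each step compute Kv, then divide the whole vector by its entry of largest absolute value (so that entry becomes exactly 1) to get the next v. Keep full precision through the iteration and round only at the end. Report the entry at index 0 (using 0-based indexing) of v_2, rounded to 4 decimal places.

-0.8525

Kv0 = (-14.00000, 16.00000); divide by 16.00000 → v1 = (-0.87500, 1.00000)
Kv1 = (-6.50000, 7.62500); divide by 7.62500 → v2 = (-0.85246, 1.00000)
Requested entry of v2: -104/122 = -0.8525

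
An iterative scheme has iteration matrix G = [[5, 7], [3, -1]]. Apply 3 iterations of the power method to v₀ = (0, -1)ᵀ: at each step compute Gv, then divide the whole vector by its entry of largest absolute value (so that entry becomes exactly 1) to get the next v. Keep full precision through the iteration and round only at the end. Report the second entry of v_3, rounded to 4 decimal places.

0.2109

Gv0 = (-7.00000, 1.00000); divide by -7.00000 → v1 = (1.00000, -0.14286)
Gv1 = (4.00000, 3.14286); divide by 4.00000 → v2 = (1.00000, 0.78571)
Gv2 = (10.50000, 2.21429); divide by 10.50000 → v3 = (1.00000, 0.21088)
Requested entry of v3: -62/-294 = 0.2109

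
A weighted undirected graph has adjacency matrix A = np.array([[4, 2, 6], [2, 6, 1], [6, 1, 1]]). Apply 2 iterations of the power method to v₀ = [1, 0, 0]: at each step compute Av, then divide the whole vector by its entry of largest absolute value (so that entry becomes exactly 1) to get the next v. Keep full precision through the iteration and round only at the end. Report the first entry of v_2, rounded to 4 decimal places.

1.0000

Av0 = (4.00000, 2.00000, 6.00000); divide by 6.00000 → v1 = (0.66667, 0.33333, 1.00000)
Av1 = (9.33333, 4.33333, 5.33333); divide by 9.33333 → v2 = (1.00000, 0.46429, 0.57143)
Requested entry of v2: 56/56 = 1.0000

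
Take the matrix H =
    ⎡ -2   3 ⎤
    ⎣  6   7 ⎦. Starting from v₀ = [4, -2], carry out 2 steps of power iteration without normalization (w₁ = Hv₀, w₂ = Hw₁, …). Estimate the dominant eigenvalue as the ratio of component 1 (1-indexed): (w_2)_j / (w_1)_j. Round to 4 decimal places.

-4.1429

w1 = Hv₀ = ((-2)·4 + 3·(-2); 6·4 + 7·(-2)) = (-14, 10)
w2 = Hw1 = ((-2)·(-14) + 3·10; 6·(-14) + 7·10) = (58, -14)
Ratio at component: 58 / -14 = -4.1429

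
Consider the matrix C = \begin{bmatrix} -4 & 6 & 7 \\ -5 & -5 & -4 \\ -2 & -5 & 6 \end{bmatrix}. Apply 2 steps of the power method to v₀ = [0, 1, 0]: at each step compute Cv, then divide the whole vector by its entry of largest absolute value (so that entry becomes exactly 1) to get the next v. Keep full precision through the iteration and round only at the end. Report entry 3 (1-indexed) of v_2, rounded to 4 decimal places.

Cv0 = (6.00000, -5.00000, -5.00000); divide by 6.00000 → v1 = (1.00000, -0.83333, -0.83333)
Cv1 = (-14.83333, 2.50000, -2.83333); divide by -14.83333 → v2 = (1.00000, -0.16854, 0.19101)
Requested entry of v2: -17/-89 = 0.1910

0.1910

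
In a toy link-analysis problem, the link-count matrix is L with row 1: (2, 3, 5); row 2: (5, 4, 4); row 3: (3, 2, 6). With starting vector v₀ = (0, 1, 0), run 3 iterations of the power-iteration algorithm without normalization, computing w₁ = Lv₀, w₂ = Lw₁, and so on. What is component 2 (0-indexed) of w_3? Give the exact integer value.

336

w1 = Lv₀ = (2·0 + 3·1 + 5·0; 5·0 + 4·1 + 4·0; 3·0 + 2·1 + 6·0) = (3, 4, 2)
w2 = Lw1 = (2·3 + 3·4 + 5·2; 5·3 + 4·4 + 4·2; 3·3 + 2·4 + 6·2) = (28, 39, 29)
w3 = Lw2 = (318, 412, 336)
The requested component of w3 is 336.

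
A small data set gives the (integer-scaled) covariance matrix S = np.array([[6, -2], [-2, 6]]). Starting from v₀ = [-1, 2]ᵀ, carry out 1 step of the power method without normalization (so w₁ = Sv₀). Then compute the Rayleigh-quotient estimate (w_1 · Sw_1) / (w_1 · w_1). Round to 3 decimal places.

w1 = Sv₀ = (-10, 14)
Sw1 = (-88, 104)
w1·Sw1 = (-10)·(-88) + 14·104 = 2336; w1·w1 = (-10)·(-10) + 14·14 = 296
λ ≈ 2336/296 = 7.892

7.892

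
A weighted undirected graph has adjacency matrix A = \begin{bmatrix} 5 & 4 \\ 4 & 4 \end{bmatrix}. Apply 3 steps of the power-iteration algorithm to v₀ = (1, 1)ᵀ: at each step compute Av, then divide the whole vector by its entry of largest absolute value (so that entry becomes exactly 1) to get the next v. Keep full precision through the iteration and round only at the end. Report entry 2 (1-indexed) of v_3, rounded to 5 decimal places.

Av0 = (9.000000, 8.000000); divide by 9.000000 → v1 = (1.000000, 0.888889)
Av1 = (8.555556, 7.555556); divide by 8.555556 → v2 = (1.000000, 0.883117)
Av2 = (8.532468, 7.532468); divide by 8.532468 → v3 = (1.000000, 0.882801)
Requested entry of v3: 580/657 = 0.88280

0.88280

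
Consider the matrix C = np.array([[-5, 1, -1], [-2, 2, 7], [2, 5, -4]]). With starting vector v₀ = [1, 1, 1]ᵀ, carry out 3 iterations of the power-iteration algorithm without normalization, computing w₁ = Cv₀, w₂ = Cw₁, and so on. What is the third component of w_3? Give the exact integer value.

231

w1 = Cv₀ = ((-5)·1 + 1·1 + (-1)·1; (-2)·1 + 2·1 + 7·1; 2·1 + 5·1 + (-4)·1) = (-5, 7, 3)
w2 = Cw1 = ((-5)·(-5) + 1·7 + (-1)·3; (-2)·(-5) + 2·7 + 7·3; 2·(-5) + 5·7 + (-4)·3) = (29, 45, 13)
w3 = Cw2 = (-113, 123, 231)
The requested component of w3 is 231.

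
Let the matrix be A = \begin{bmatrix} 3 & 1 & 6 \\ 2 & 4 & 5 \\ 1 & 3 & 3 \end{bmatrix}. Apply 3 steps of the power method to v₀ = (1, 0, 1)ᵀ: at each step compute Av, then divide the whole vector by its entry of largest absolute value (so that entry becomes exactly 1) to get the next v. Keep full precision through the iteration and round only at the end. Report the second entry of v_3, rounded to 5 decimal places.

Av0 = (9.000000, 7.000000, 4.000000); divide by 9.000000 → v1 = (1.000000, 0.777778, 0.444444)
Av1 = (6.444444, 7.333333, 4.666667); divide by 7.333333 → v2 = (0.878788, 1.000000, 0.636364)
Av2 = (7.454545, 8.939394, 5.787879); divide by 8.939394 → v3 = (0.833898, 1.000000, 0.647458)
Requested entry of v3: 590/590 = 1.00000

1.00000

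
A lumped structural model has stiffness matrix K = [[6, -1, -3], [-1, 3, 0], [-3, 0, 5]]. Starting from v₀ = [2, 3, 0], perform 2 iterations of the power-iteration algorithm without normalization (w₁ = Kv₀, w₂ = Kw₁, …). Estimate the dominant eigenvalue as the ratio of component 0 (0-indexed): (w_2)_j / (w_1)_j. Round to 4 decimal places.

w1 = Kv₀ = (6·2 + (-1)·3 + (-3)·0; (-1)·2 + 3·3 + 0·0; (-3)·2 + 0·3 + 5·0) = (9, 7, -6)
w2 = Kw1 = (6·9 + (-1)·7 + (-3)·(-6); (-1)·9 + 3·7 + 0·(-6); (-3)·9 + 0·7 + 5·(-6)) = (65, 12, -57)
Ratio at component: 65 / 9 = 7.2222

7.2222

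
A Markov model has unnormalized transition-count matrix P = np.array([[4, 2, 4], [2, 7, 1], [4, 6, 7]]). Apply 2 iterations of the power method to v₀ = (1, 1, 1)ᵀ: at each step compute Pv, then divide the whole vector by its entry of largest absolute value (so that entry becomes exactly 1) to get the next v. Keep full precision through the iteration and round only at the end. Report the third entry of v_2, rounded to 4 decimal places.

1.0000

Pv0 = (10.00000, 10.00000, 17.00000); divide by 17.00000 → v1 = (0.58824, 0.58824, 1.00000)
Pv1 = (7.52941, 6.29412, 12.88235); divide by 12.88235 → v2 = (0.58447, 0.48858, 1.00000)
Requested entry of v2: 219/219 = 1.0000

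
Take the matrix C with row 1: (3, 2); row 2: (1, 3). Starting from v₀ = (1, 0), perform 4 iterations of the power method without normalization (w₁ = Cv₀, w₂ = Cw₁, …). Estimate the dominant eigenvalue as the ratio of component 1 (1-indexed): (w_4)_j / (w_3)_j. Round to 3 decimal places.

w1 = Cv₀ = (3, 1)
w2 = Cw1 = (11, 6)
w3 = Cw2 = (45, 29)
w4 = Cw3 = (193, 132)
Ratio at component: 193 / 45 = 4.289

λ ≈ 4.289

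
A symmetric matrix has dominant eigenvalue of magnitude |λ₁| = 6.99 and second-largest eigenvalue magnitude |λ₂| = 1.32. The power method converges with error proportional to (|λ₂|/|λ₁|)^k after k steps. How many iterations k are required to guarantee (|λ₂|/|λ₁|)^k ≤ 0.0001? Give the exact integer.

|λ₂/λ₁| = 1.32/6.99 = 0.18884
Need k ≥ ln(0.0001) / ln(0.18884) = -9.2103 / -1.6668 ≈ 5.526
Smallest integer k satisfying the bound: 6

6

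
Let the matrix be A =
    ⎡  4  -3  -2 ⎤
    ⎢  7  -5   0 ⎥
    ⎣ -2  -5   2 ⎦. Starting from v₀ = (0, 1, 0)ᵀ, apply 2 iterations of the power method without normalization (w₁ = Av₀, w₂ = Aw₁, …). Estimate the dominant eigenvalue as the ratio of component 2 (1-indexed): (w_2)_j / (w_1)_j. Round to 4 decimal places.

λ ≈ -0.8000

w1 = Av₀ = (4·0 + (-3)·1 + (-2)·0; 7·0 + (-5)·1 + 0·0; (-2)·0 + (-5)·1 + 2·0) = (-3, -5, -5)
w2 = Aw1 = (4·(-3) + (-3)·(-5) + (-2)·(-5); 7·(-3) + (-5)·(-5) + 0·(-5); (-2)·(-3) + (-5)·(-5) + 2·(-5)) = (13, 4, 21)
Ratio at component: 4 / -5 = -0.8000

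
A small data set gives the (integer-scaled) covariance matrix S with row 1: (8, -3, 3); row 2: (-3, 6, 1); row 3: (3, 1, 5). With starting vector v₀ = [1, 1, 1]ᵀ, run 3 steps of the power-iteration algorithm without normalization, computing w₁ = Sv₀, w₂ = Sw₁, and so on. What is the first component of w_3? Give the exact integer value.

824

w1 = Sv₀ = (8·1 + (-3)·1 + 3·1; (-3)·1 + 6·1 + 1·1; 3·1 + 1·1 + 5·1) = (8, 4, 9)
w2 = Sw1 = (8·8 + (-3)·4 + 3·9; (-3)·8 + 6·4 + 1·9; 3·8 + 1·4 + 5·9) = (79, 9, 73)
w3 = Sw2 = (824, -110, 611)
The requested component of w3 is 824.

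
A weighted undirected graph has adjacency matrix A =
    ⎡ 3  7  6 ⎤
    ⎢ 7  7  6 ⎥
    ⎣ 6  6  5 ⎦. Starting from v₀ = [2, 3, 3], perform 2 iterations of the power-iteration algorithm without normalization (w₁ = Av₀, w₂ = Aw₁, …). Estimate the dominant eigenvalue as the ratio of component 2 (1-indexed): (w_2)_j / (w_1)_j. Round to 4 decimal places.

w1 = Av₀ = (3·2 + 7·3 + 6·3; 7·2 + 7·3 + 6·3; 6·2 + 6·3 + 5·3) = (45, 53, 45)
w2 = Aw1 = (3·45 + 7·53 + 6·45; 7·45 + 7·53 + 6·45; 6·45 + 6·53 + 5·45) = (776, 956, 813)
Ratio at component: 956 / 53 = 18.0377

18.0377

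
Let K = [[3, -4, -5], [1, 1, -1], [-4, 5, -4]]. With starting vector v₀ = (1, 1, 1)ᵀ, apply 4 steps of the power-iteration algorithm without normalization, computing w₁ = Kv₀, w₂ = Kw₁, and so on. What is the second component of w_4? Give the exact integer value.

w1 = Kv₀ = (-6, 1, -3)
w2 = Kw1 = (-7, -2, 41)
w3 = Kw2 = (-218, -50, -146)
w4 = Kw3 = (276, -122, 1206)
The requested component of w4 is -122.

-122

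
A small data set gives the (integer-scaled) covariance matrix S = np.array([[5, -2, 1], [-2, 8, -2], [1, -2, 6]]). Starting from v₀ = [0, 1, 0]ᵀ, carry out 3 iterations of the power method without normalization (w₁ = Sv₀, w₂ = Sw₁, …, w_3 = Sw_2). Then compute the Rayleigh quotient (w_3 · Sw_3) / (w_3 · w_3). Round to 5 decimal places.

w1 = Sv₀ = (-2, 8, -2)
w2 = Sw1 = (-28, 72, -30)
w3 = Sw2 = (-314, 692, -352)
Sw3 = (-3306, 6868, -3810)
w3·Sw3 = (-314)·(-3306) + 692·6868 + (-352)·(-3810) = 7131860; w3·w3 = (-314)·(-314) + 692·692 + (-352)·(-352) = 701364
λ ≈ 7131860/701364 = 10.16856

10.16856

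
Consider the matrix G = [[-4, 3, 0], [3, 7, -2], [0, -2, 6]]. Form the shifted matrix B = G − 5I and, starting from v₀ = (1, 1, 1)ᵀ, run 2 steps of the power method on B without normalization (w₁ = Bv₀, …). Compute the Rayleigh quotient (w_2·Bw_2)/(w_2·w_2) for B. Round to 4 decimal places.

B = G − 5I has rows (-9, 3, 0); (3, 2, -2); (0, -2, 1)
w1 = Bv₀ = (-6, 3, -1)
w2 = Bw1 = (63, -10, -7)
Bw2 = (-597, 183, 13)
w2·Bw2 = -39532; w2·w2 = 4118; μ ≈ -39532/4118 = -9.5998

-9.5998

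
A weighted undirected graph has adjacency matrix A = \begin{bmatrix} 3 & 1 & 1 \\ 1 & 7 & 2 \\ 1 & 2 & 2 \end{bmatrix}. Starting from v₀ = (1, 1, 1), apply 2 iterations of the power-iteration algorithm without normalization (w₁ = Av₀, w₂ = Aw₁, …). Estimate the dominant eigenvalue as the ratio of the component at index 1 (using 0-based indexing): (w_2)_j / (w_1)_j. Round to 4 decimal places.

w1 = Av₀ = (3·1 + 1·1 + 1·1; 1·1 + 7·1 + 2·1; 1·1 + 2·1 + 2·1) = (5, 10, 5)
w2 = Aw1 = (3·5 + 1·10 + 1·5; 1·5 + 7·10 + 2·5; 1·5 + 2·10 + 2·5) = (30, 85, 35)
Ratio at component: 85 / 10 = 8.5000

λ ≈ 8.5000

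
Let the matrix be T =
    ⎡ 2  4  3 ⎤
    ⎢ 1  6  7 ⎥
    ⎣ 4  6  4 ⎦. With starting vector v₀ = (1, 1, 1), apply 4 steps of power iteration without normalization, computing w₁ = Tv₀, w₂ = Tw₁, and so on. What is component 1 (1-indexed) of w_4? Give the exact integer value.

w1 = Tv₀ = (2·1 + 4·1 + 3·1; 1·1 + 6·1 + 7·1; 4·1 + 6·1 + 4·1) = (9, 14, 14)
w2 = Tw1 = (2·9 + 4·14 + 3·14; 1·9 + 6·14 + 7·14; 4·9 + 6·14 + 4·14) = (116, 191, 176)
w3 = Tw2 = (1524, 2494, 2314)
w4 = Tw3 = (19966, 32686, 30316)
The requested component of w4 is 19966.

19966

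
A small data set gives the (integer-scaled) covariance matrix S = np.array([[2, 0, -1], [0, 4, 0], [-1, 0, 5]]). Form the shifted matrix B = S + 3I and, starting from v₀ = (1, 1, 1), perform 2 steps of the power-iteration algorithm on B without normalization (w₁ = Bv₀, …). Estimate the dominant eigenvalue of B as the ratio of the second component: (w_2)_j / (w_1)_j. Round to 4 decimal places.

B = S + 3I has rows (5, 0, -1); (0, 7, 0); (-1, 0, 8)
w1 = Bv₀ = (5·1 + 0·1 + (-1)·1; 0·1 + 7·1 + 0·1; (-1)·1 + 0·1 + 8·1) = (4, 7, 7)
w2 = Bw1 = (5·4 + 0·7 + (-1)·7; 0·4 + 7·7 + 0·7; (-1)·4 + 0·7 + 8·7) = (13, 49, 52)
Ratio: 49/7 = 7.0000

μ ≈ 7.0000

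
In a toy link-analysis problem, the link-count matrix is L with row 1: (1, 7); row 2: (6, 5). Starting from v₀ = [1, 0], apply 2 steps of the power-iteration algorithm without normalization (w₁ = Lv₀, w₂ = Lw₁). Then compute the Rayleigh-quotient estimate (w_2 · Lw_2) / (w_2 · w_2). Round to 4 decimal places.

9.0471

w1 = Lv₀ = (1·1 + 7·0; 6·1 + 5·0) = (1, 6)
w2 = Lw1 = (1·1 + 7·6; 6·1 + 5·6) = (43, 36)
Lw2 = (295, 438)
w2·Lw2 = 43·295 + 36·438 = 28453; w2·w2 = 43·43 + 36·36 = 3145
λ ≈ 28453/3145 = 9.0471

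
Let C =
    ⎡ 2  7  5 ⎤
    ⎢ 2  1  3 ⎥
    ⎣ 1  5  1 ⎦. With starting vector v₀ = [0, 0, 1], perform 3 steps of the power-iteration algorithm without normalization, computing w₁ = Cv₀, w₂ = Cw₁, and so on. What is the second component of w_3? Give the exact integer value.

151

w1 = Cv₀ = (2·0 + 7·0 + 5·1; 2·0 + 1·0 + 3·1; 1·0 + 5·0 + 1·1) = (5, 3, 1)
w2 = Cw1 = (2·5 + 7·3 + 5·1; 2·5 + 1·3 + 3·1; 1·5 + 5·3 + 1·1) = (36, 16, 21)
w3 = Cw2 = (289, 151, 137)
The requested component of w3 is 151.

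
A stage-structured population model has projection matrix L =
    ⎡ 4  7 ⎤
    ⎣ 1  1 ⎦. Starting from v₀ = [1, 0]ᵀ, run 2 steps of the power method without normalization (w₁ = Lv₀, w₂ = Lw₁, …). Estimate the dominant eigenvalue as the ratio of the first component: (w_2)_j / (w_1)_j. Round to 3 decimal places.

w1 = Lv₀ = (4·1 + 7·0; 1·1 + 1·0) = (4, 1)
w2 = Lw1 = (4·4 + 7·1; 1·4 + 1·1) = (23, 5)
Ratio at component: 23 / 4 = 5.750

λ ≈ 5.750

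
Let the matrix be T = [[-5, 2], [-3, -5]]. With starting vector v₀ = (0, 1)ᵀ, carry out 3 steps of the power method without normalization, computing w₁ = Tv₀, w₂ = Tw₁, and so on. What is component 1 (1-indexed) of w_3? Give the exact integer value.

w1 = Tv₀ = (2, -5)
w2 = Tw1 = (-20, 19)
w3 = Tw2 = (138, -35)
The requested component of w3 is 138.

138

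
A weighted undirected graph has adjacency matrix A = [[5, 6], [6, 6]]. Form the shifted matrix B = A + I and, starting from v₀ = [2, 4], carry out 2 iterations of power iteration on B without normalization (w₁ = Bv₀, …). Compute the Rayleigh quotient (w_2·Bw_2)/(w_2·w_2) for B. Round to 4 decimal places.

B = A + I has rows (6, 6); (6, 7)
w1 = Bv₀ = (6·2 + 6·4; 6·2 + 7·4) = (36, 40)
w2 = Bw1 = (6·36 + 6·40; 6·36 + 7·40) = (456, 496)
Bw2 = (5712, 6208)
w2·Bw2 = 5683840; w2·w2 = 453952; μ ≈ 5683840/453952 = 12.5208

μ ≈ 12.5208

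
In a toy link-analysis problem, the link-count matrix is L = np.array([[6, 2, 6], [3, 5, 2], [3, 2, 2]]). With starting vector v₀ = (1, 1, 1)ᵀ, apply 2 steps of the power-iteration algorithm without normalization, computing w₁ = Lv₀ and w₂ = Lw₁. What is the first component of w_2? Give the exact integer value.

146

w1 = Lv₀ = (14, 10, 7)
w2 = Lw1 = (146, 106, 76)
The requested component of w2 is 146.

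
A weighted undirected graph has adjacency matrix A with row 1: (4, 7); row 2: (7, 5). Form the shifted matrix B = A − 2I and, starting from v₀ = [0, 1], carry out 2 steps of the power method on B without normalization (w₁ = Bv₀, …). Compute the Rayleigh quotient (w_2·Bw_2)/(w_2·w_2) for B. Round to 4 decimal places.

μ ≈ 8.9261

B = A − 2I has rows (2, 7); (7, 3)
w1 = Bv₀ = (2·0 + 7·1; 7·0 + 3·1) = (7, 3)
w2 = Bw1 = (2·7 + 7·3; 7·7 + 3·3) = (35, 58)
Bw2 = (476, 419)
w2·Bw2 = 40962; w2·w2 = 4589; μ ≈ 40962/4589 = 8.9261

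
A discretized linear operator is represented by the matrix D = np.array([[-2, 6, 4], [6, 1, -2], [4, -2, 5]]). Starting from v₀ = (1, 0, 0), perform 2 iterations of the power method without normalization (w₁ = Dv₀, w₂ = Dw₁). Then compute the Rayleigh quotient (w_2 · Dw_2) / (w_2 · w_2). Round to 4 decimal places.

λ ≈ -4.6471

w1 = Dv₀ = (-2, 6, 4)
w2 = Dw1 = (56, -14, 0)
Dw2 = (-196, 322, 252)
w2·Dw2 = 56·(-196) + (-14)·322 + 0·252 = -15484; w2·w2 = 56·56 + (-14)·(-14) + 0·0 = 3332
λ ≈ -15484/3332 = -4.6471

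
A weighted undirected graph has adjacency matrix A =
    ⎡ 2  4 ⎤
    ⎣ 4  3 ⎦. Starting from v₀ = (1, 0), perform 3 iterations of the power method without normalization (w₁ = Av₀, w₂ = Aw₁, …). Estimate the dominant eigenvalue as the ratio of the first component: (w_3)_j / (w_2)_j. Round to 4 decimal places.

w1 = Av₀ = (2·1 + 4·0; 4·1 + 3·0) = (2, 4)
w2 = Aw1 = (2·2 + 4·4; 4·2 + 3·4) = (20, 20)
w3 = Aw2 = (120, 140)
Ratio at component: 120 / 20 = 6.0000

λ ≈ 6.0000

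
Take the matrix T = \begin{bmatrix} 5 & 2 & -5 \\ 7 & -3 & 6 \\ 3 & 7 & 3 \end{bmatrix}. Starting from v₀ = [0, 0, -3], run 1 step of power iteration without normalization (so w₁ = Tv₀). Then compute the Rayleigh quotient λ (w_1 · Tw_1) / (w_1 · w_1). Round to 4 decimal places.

w1 = Tv₀ = (5·0 + 2·0 + (-5)·(-3); 7·0 + (-3)·0 + 6·(-3); 3·0 + 7·0 + 3·(-3)) = (15, -18, -9)
Tw1 = (84, 105, -108)
w1·Tw1 = 15·84 + (-18)·105 + (-9)·(-108) = 342; w1·w1 = 15·15 + (-18)·(-18) + (-9)·(-9) = 630
λ ≈ 342/630 = 0.5429

0.5429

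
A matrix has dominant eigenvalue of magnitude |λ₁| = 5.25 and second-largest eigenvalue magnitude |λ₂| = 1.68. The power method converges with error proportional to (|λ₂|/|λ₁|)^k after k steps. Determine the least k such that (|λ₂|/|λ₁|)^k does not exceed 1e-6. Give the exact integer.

13

|λ₂/λ₁| = 1.68/5.25 = 0.32000
Need k ≥ ln(1e-6) / ln(0.32000) = -13.8155 / -1.1394 ≈ 12.125
Smallest integer k satisfying the bound: 13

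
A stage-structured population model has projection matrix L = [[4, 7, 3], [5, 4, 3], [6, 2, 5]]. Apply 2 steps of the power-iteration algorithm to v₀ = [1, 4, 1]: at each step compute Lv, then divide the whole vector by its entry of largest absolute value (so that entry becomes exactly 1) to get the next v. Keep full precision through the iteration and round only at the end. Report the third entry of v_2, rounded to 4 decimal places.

0.9671

Lv0 = (35.00000, 24.00000, 19.00000); divide by 35.00000 → v1 = (1.00000, 0.68571, 0.54286)
Lv1 = (10.42857, 9.37143, 10.08571); divide by 10.42857 → v2 = (1.00000, 0.89863, 0.96712)
Requested entry of v2: 353/365 = 0.9671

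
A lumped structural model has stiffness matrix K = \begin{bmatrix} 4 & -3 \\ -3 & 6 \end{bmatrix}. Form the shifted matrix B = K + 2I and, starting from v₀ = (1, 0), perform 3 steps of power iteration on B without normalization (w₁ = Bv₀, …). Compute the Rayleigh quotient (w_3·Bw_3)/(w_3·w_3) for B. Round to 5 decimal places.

B = K + 2I has rows (6, -3); (-3, 8)
w1 = Bv₀ = (6·1 + (-3)·0; (-3)·1 + 8·0) = (6, -3)
w2 = Bw1 = (6·6 + (-3)·(-3); (-3)·6 + 8·(-3)) = (45, -42)
w3 = Bw2 = (396, -471)
Bw3 = (3789, -4956)
w3·Bw3 = 3834720; w3·w3 = 378657; μ ≈ 3834720/378657 = 10.12716

10.12716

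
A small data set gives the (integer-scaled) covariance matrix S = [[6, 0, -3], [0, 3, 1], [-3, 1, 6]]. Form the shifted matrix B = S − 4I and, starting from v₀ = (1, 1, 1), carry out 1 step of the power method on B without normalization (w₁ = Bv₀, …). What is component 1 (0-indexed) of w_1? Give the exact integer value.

B = S − 4I has rows (2, 0, -3); (0, -1, 1); (-3, 1, 2)
w1 = Bv₀ = (2·1 + 0·1 + (-3)·1; 0·1 + (-1)·1 + 1·1; (-3)·1 + 1·1 + 2·1) = (-1, 0, 0)
Requested component of w1: 0

0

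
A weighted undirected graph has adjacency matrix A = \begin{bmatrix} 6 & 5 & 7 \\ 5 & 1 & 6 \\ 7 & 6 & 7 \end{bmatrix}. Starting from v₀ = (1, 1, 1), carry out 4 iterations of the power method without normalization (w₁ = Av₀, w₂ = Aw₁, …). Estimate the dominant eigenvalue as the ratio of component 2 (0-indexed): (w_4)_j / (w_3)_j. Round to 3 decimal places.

λ ≈ 17.251

w1 = Av₀ = (18, 12, 20)
w2 = Aw1 = (308, 222, 338)
w3 = Aw2 = (5324, 3790, 5854)
w4 = Aw3 = (91872, 65534, 100986)
Ratio at component: 100986 / 5854 = 17.251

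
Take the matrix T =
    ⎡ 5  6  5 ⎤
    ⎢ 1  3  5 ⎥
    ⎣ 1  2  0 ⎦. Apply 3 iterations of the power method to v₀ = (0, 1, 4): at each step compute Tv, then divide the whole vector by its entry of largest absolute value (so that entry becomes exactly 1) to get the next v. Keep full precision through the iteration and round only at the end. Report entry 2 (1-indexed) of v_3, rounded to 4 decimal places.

0.4004

Tv0 = (26.00000, 23.00000, 2.00000); divide by 26.00000 → v1 = (1.00000, 0.88462, 0.07692)
Tv1 = (10.69231, 4.03846, 2.76923); divide by 10.69231 → v2 = (1.00000, 0.37770, 0.25899)
Tv2 = (8.56115, 3.42806, 1.75540); divide by 8.56115 → v3 = (1.00000, 0.40042, 0.20504)
Requested entry of v3: 953/2380 = 0.4004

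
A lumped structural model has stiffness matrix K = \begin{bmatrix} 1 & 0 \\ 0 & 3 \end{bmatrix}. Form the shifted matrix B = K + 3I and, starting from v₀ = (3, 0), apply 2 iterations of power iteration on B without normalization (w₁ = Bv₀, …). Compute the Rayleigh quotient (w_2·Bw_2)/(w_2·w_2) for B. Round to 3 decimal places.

μ ≈ 4.000

B = K + 3I has rows (4, 0); (0, 6)
w1 = Bv₀ = (4·3 + 0·0; 0·3 + 6·0) = (12, 0)
w2 = Bw1 = (4·12 + 0·0; 0·12 + 6·0) = (48, 0)
Bw2 = (192, 0)
w2·Bw2 = 9216; w2·w2 = 2304; μ ≈ 9216/2304 = 4.000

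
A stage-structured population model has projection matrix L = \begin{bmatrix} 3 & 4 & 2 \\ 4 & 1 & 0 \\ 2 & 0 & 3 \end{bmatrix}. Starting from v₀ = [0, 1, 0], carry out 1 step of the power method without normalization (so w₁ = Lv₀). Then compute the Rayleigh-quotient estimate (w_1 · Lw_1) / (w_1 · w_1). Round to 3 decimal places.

4.765

w1 = Lv₀ = (3·0 + 4·1 + 2·0; 4·0 + 1·1 + 0·0; 2·0 + 0·1 + 3·0) = (4, 1, 0)
Lw1 = (16, 17, 8)
w1·Lw1 = 4·16 + 1·17 + 0·8 = 81; w1·w1 = 4·4 + 1·1 + 0·0 = 17
λ ≈ 81/17 = 4.765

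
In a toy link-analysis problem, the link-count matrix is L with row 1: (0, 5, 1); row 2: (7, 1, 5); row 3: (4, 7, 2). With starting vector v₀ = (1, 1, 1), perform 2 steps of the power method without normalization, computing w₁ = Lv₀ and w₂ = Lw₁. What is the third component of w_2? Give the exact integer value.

141

w1 = Lv₀ = (0·1 + 5·1 + 1·1; 7·1 + 1·1 + 5·1; 4·1 + 7·1 + 2·1) = (6, 13, 13)
w2 = Lw1 = (0·6 + 5·13 + 1·13; 7·6 + 1·13 + 5·13; 4·6 + 7·13 + 2·13) = (78, 120, 141)
The requested component of w2 is 141.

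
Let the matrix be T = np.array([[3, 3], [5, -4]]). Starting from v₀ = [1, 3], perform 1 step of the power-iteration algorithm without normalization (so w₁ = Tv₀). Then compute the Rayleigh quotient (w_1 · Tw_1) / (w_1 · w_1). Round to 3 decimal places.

w1 = Tv₀ = (12, -7)
Tw1 = (15, 88)
w1·Tw1 = 12·15 + (-7)·88 = -436; w1·w1 = 12·12 + (-7)·(-7) = 193
λ ≈ -436/193 = -2.259

-2.259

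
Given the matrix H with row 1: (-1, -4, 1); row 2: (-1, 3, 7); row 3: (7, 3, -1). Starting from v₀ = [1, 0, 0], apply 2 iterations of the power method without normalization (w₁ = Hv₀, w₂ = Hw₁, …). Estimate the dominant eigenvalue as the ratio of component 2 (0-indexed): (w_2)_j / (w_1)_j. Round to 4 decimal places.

λ ≈ -2.4286

w1 = Hv₀ = ((-1)·1 + (-4)·0 + 1·0; (-1)·1 + 3·0 + 7·0; 7·1 + 3·0 + (-1)·0) = (-1, -1, 7)
w2 = Hw1 = ((-1)·(-1) + (-4)·(-1) + 1·7; (-1)·(-1) + 3·(-1) + 7·7; 7·(-1) + 3·(-1) + (-1)·7) = (12, 47, -17)
Ratio at component: -17 / 7 = -2.4286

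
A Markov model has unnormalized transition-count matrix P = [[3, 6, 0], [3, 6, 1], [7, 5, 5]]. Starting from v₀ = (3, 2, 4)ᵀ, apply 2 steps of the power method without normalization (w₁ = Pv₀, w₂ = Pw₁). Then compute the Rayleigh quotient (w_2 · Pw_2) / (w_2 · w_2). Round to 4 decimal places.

w1 = Pv₀ = (3·3 + 6·2 + 0·4; 3·3 + 6·2 + 1·4; 7·3 + 5·2 + 5·4) = (21, 25, 51)
w2 = Pw1 = (3·21 + 6·25 + 0·51; 3·21 + 6·25 + 1·51; 7·21 + 5·25 + 5·51) = (213, 264, 527)
Pw2 = (2223, 2750, 5446)
w2·Pw2 = 213·2223 + 264·2750 + 527·5446 = 4069541; w2·w2 = 213·213 + 264·264 + 527·527 = 392794
λ ≈ 4069541/392794 = 10.3605

λ ≈ 10.3605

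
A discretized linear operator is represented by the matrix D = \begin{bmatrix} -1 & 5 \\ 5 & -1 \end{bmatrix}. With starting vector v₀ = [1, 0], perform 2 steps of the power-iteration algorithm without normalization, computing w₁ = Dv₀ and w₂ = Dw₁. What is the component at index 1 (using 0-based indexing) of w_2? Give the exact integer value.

-10

w1 = Dv₀ = ((-1)·1 + 5·0; 5·1 + (-1)·0) = (-1, 5)
w2 = Dw1 = ((-1)·(-1) + 5·5; 5·(-1) + (-1)·5) = (26, -10)
The requested component of w2 is -10.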